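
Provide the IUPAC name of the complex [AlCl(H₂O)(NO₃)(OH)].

There is no counter-ion, so the complex is neutral overall.
Ligand charges: 1×nitrato (-1 each), 1×hydroxo (-1 each), 1×chloro (-1 each), 1×aqua (neutral); total -3. So Al + (-3) = 0, giving Al = +3.
Ligands are named alphabetically: aqua before chloro before hydroxo before nitrato.

aquachlorohydroxonitratoaluminium(III)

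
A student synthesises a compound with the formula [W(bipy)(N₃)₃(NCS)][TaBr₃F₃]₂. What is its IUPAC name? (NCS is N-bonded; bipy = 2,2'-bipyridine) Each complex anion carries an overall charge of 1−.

The complex anion is given as 1−; its ligand charges sum to -6, so Ta = +5.
With 2 anions per cation, the cation must be 2×1 = 2+.
Cation: ligand charges sum to -4; for the ion to be 2+, W = +6.

triazido(2,2'-bipyridine)isothiocyanatotungsten(VI) tribromotrifluorotantalate(V)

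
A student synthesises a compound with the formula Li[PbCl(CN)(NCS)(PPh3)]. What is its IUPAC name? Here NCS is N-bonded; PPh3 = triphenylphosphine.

The 1 lithium counter-ion carries a total charge of +1, so each complex ion is 1−.
Ligand charges: 1×isothiocyanato (-1 each), 1×chloro (-1 each), 1×triphenylphosphine (neutral), 1×cyano (-1 each); total -3. So Pb + (-3) = 1−, giving Pb = +2.
Ligands are named alphabetically: chloro before cyano before isothiocyanato before triphenylphosphine.
The complex ion is anionic, so lead takes the -ate form plumbate(II).

lithium chlorocyanoisothiocyanato(triphenylphosphine)plumbate(II)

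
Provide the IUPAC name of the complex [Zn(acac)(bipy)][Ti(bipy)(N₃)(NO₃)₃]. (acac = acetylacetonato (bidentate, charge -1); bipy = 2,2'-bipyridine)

Both ions are complex: the cation is named first with the plain metal name, the anion second with the -ate form; each ion's ligands are alphabetised independently.
Zinc is always +2 in its complexes; the cation's ligand charges sum to -1, so the complex cation is 1+.
A 1:1 salt means the anion carries the equal and opposite charge, 1−.
Anion: ligand charges sum to -4; for the ion to be 1−, Ti = +3.

(acetylacetonato)(2,2'-bipyridine)zinc(II) azido(2,2'-bipyridine)trinitratotitanate(III)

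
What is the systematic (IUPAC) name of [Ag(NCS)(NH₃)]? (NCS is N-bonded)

There is no counter-ion, so the complex is neutral overall.
Ligand charges: 1×isothiocyanato (-1 each), 1×ammine (neutral); total -1. So Ag + (-1) = 0, giving Ag = +1.
Ligands are named alphabetically: ammine before isothiocyanato.

ammineisothiocyanatosilver(I)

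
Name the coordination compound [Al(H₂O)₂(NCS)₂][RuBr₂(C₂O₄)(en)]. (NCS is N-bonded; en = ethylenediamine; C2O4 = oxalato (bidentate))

Aluminium is always +3 in its complexes; the cation's ligand charges sum to -2, so the complex cation is 1+.
A 1:1 salt means the anion carries the equal and opposite charge, 1−.
Anion: ligand charges sum to -4; for the ion to be 1−, Ru = +3.

diaquadiisothiocyanatoaluminium(III) dibromo(ethylenediamine)oxalatoruthenate(III)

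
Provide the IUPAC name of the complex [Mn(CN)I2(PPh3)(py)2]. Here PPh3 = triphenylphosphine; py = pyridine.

cyanodiiodobis(pyridine)(triphenylphosphine)manganese(III)

There is no counter-ion, so the complex is neutral overall.
Ligand charges: 1×triphenylphosphine (neutral), 1×cyano (-1 each), 2×pyridine (neutral), 2×iodo (-1 each); total -3. So Mn + (-3) = 0, giving Mn = +3.
Ligands are named alphabetically: cyano before iodo before pyridine before triphenylphosphine.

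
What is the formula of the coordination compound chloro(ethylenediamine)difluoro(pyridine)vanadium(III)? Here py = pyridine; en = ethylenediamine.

Ligands: 2 fluoro (F, -1), 1 chloro (Cl, -1), 1 pyridine (py, neutral), 1 ethylenediamine (en, neutral). Ligand charge sum = -3.
With V in oxidation state +3, the complex ion is [V...].

[VCl(en)F2(py)]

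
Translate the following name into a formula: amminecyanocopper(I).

Ligands: 1 cyano (CN, -1), 1 ammine (NH3, neutral). Ligand charge sum = -1.
With Cu in oxidation state +1, the complex ion is [Cu...].

[Cu(CN)(NH3)]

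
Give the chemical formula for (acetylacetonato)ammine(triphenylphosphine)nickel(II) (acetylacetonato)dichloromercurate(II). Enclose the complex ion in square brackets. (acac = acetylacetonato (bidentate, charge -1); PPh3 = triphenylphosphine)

Cation [Ni…]: ligand charges -1, Ni(II) ⇒ ion charge 1+.
Anion [Hg…]: ligand charges -3, Hg(II) ⇒ ion charge 1−.
One 1+ cation balances one 1− anion.

[Ni(acac)(NH3)(PPh3)][Hg(acac)Cl2]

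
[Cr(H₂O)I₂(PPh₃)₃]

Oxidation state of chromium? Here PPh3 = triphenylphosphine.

+2

No counter-ion: the bracketed complex is neutral.
Ligand charges: 3×PPh3 neutral; 1×H2O neutral; 2×I = -2; sum -2.
Cr + (-2) = 0 ⇒ Cr is +2.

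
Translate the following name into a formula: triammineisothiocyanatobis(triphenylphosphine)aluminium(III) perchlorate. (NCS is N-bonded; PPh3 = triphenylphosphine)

Ligands: 1 isothiocyanato (NCS, -1), 3 ammine (NH3, neutral), 2 triphenylphosphine (PPh3, neutral). Ligand charge sum = -1.
Charge balance with perchlorate (-1) requires 1 complex ion per 2 perchlorate.

[Al(NCS)(NH3)3(PPh3)2](ClO4)2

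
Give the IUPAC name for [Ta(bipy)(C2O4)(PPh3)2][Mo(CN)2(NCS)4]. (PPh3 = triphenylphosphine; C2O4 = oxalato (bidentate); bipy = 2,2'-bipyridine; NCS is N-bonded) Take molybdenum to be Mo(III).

(2,2'-bipyridine)oxalatobis(triphenylphosphine)tantalum(V) dicyanotetraisothiocyanatomolybdate(III)

Mo is given as +3; the anion's ligand charges sum to -6, so the complex anion is 3−.
A 1:1 salt means the cation carries the equal and opposite charge, 3+.
Cation: ligand charges sum to -2; for the ion to be 3+, Ta = +5.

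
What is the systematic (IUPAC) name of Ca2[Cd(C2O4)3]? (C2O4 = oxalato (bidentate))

calcium trioxalatocadmate(II)

The 2 calcium counter-ions carry a total charge of +4, so each complex ion is 4−.
Ligand charges: 3×oxalato (-2 each); total -6. So Cd + (-6) = 4−, giving Cd = +2.
The complex ion is anionic, so cadmium takes the -ate form cadmate(II).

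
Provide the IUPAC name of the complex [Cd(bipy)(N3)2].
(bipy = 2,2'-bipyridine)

diazido(2,2'-bipyridine)cadmium(II)

There is no counter-ion, so the complex is neutral overall.
Ligand charges: 1×2,2'-bipyridine (neutral), 2×azido (-1 each); total -2. So Cd + (-2) = 0, giving Cd = +2.
Ligands are named alphabetically: azido before bipyridine.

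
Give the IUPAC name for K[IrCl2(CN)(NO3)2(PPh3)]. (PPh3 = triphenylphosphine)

The 1 potassium counter-ion carries a total charge of +1, so each complex ion is 1−.
Ligand charges: 2×nitrato (-1 each), 1×triphenylphosphine (neutral), 2×chloro (-1 each), 1×cyano (-1 each); total -5. So Ir + (-5) = 1−, giving Ir = +4.
The complex ion is anionic, so iridium takes the -ate form iridate(IV).

potassium dichlorocyanodinitrato(triphenylphosphine)iridate(IV)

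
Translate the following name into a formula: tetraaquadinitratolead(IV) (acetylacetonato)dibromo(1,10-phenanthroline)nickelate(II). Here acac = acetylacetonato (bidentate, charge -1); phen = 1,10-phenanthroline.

Cation [Pb…]: ligand charges -2, Pb(IV) ⇒ ion charge 2+.
Anion [Ni…]: ligand charges -3, Ni(II) ⇒ ion charge 1−.
One 2+ cation requires 2 of the 1− anion.

[Pb(H2O)4(NO3)2][Ni(acac)Br2(phen)]2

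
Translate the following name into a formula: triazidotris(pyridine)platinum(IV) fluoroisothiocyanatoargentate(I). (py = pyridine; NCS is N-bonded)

[Pt(N3)3(py)3][AgF(NCS)]

Cation [Pt…]: ligand charges -3, Pt(IV) ⇒ ion charge 1+.
Anion [Ag…]: ligand charges -2, Ag(I) ⇒ ion charge 1−.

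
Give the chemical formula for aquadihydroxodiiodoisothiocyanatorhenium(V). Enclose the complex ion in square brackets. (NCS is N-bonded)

Ligands: 2 iodo (I, -1), 2 hydroxo (OH, -1), 1 isothiocyanato (NCS, -1), 1 aqua (H2O, neutral). Ligand charge sum = -5.
With Re in oxidation state +5, the complex ion is [Re...].

[Re(H2O)I2(NCS)(OH)2]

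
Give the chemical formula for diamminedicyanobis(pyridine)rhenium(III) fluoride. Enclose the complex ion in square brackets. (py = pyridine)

[Re(CN)2(NH3)2(py)2]F

Ligands: 2 ammine (NH3, neutral), 2 pyridine (py, neutral), 2 cyano (CN, -1). Ligand charge sum = -2.
With Re in oxidation state +3, the complex ion is [Re...]^1+.
Charge balance with fluoride (-1) requires 1 complex ion per 1 fluoride.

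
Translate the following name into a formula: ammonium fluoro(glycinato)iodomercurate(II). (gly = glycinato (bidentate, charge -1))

Ligands: 1 glycinato (gly, -1), 1 iodo (I, -1), 1 fluoro (F, -1). Ligand charge sum = -3.
With Hg in oxidation state +2, the complex ion is [Hg...]^1−.
Charge balance with ammonium (+1) requires 1 complex ion per 1 ammonium.

NH4[HgF(gly)I]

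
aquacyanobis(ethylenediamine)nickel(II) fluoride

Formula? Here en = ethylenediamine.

Ligands: 1 aqua (H2O, neutral), 1 cyano (CN, -1), 2 ethylenediamine (en, neutral). Ligand charge sum = -1.
Charge balance with fluoride (-1) requires 1 complex ion per 1 fluoride.

[Ni(CN)(en)2(H2O)]F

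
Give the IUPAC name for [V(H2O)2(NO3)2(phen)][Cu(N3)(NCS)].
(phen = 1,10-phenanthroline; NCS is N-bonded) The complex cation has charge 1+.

Both ions are complex: the cation is named first with the plain metal name, the anion second with the -ate form; each ion's ligands are alphabetised independently.
The complex cation is given as 1+; its ligand charges sum to -2, so V = +3.
A 1:1 salt means the anion carries the equal and opposite charge, 1−.
Anion: ligand charges sum to -2; for the ion to be 1−, Cu = +1.

diaquadinitrato(1,10-phenanthroline)vanadium(III) azidoisothiocyanatocuprate(I)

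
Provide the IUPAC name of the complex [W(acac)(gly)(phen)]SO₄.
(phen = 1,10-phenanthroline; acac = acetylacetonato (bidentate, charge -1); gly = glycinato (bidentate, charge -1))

(acetylacetonato)(glycinato)(1,10-phenanthroline)tungsten(IV) sulfate

The 1 sulfate counter-ion carries a total charge of -2, so each complex ion is 2+.
Ligand charges: 1×1,10-phenanthroline (neutral), 1×acetylacetonato (-1 each), 1×glycinato (-1 each); total -2. So W + (-2) = 2+, giving W = +4.
Ligands are named alphabetically: acetylacetonato before glycinato before phenanthroline.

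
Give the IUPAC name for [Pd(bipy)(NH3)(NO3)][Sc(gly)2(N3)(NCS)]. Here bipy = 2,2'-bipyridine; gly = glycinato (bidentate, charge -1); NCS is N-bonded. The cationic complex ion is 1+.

ammine(2,2'-bipyridine)nitratopalladium(II) azidobis(glycinato)isothiocyanatoscandate(III)

Both ions are complex: the cation is named first with the plain metal name, the anion second with the -ate form; each ion's ligands are alphabetised independently.
The complex cation is given as 1+; its ligand charges sum to -1, so Pd = +2.
A 1:1 salt means the anion carries the equal and opposite charge, 1−.
Anion: ligand charges sum to -4; for the ion to be 1−, Sc = +3.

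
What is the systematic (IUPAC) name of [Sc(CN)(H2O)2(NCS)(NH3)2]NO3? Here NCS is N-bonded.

The 1 nitrate counter-ion carries a total charge of -1, so each complex ion is 1+.
Ligand charges: 2×ammine (neutral), 1×isothiocyanato (-1 each), 2×aqua (neutral), 1×cyano (-1 each); total -2. So Sc + (-2) = 1+, giving Sc = +3.
Ligands are named alphabetically: ammine before aqua before cyano before isothiocyanato.

diamminediaquacyanoisothiocyanatoscandium(III) nitrate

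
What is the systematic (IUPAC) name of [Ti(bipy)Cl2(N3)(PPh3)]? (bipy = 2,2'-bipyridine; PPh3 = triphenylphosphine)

There is no counter-ion, so the complex is neutral overall.
Ligand charges: 1×2,2'-bipyridine (neutral), 2×chloro (-1 each), 1×triphenylphosphine (neutral), 1×azido (-1 each); total -3. So Ti + (-3) = 0, giving Ti = +3.
Ligands are named alphabetically: azido before bipyridine before chloro before triphenylphosphine.

azido(2,2'-bipyridine)dichloro(triphenylphosphine)titanium(III)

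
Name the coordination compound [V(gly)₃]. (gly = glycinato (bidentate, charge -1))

There is no counter-ion, so the complex is neutral overall.
Ligand charges: 3×glycinato (-1 each); total -3. So V + (-3) = 0, giving V = +3.

tris(glycinato)vanadium(III)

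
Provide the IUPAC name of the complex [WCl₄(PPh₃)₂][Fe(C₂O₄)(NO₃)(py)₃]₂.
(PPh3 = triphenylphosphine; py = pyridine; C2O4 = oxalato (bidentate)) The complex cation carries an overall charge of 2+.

tetrachlorobis(triphenylphosphine)tungsten(VI) nitratooxalatotris(pyridine)ferrate(II)

Both ions are complex: the cation is named first with the plain metal name, the anion second with the -ate form; each ion's ligands are alphabetised independently.
The complex cation is given as 2+; its ligand charges sum to -4, so W = +6.
With 2 anions per cation, each anion must be 2/2 = 1−.
Anion: ligand charges sum to -3; for the ion to be 1−, Fe = +2.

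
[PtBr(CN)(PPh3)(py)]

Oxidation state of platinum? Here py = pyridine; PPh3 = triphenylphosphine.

No counter-ion: the bracketed complex is neutral.
Ligand charges: 1×py neutral; 1×CN = -1; 1×Br = -1; 1×PPh3 neutral; sum -2.
Pt + (-2) = 0 ⇒ Pt is +2.

+2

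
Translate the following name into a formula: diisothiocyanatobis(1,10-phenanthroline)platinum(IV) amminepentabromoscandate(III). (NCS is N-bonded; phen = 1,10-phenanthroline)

Cation [Pt…]: ligand charges -2, Pt(IV) ⇒ ion charge 2+.
Anion [Sc…]: ligand charges -5, Sc(III) ⇒ ion charge 2−.
One 2+ cation balances one 2− anion.

[Pt(NCS)2(phen)2][ScBr5(NH3)]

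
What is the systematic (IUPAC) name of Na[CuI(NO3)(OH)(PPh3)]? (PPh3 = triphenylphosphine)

sodium hydroxoiodonitrato(triphenylphosphine)cuprate(II)

The 1 sodium counter-ion carries a total charge of +1, so each complex ion is 1−.
Ligand charges: 1×iodo (-1 each), 1×nitrato (-1 each), 1×hydroxo (-1 each), 1×triphenylphosphine (neutral); total -3. So Cu + (-3) = 1−, giving Cu = +2.
The complex ion is anionic, so copper takes the -ate form cuprate(II).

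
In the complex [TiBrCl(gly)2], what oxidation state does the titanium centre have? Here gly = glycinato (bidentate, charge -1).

+4

No counter-ion: the bracketed complex is neutral.
Ligand charges: 1×Br = -1; 2×gly = -2; 1×Cl = -1; sum -4.
Ti + (-4) = 0 ⇒ Ti is +4.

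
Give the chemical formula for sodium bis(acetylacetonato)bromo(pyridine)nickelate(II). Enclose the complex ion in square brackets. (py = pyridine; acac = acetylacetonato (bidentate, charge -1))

Ligands: 1 pyridine (py, neutral), 2 acetylacetonato (acac, -1), 1 bromo (Br, -1). Ligand charge sum = -3.
With Ni in oxidation state +2, the complex ion is [Ni...]^1−.
Charge balance with sodium (+1) requires 1 complex ion per 1 sodium.

Na[Ni(acac)2Br(py)]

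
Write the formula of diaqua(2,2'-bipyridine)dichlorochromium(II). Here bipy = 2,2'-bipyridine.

[Cr(bipy)Cl2(H2O)2]

Ligands: 2 chloro (Cl, -1), 2 aqua (H2O, neutral), 1 2,2'-bipyridine (bipy, neutral). Ligand charge sum = -2.
With Cr in oxidation state +2, the complex ion is [Cr...].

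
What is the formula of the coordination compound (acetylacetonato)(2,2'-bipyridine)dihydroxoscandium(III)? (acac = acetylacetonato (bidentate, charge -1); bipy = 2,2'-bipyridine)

[Sc(acac)(bipy)(OH)2]

Ligands: 2 hydroxo (OH, -1), 1 acetylacetonato (acac, -1), 1 2,2'-bipyridine (bipy, neutral). Ligand charge sum = -3.
With Sc in oxidation state +3, the complex ion is [Sc...].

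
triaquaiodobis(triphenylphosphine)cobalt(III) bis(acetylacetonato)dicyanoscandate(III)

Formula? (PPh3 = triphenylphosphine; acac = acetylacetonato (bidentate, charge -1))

[Co(H2O)3I(PPh3)2][Sc(acac)2(CN)2]2

Cation [Co…]: ligand charges -1, Co(III) ⇒ ion charge 2+.
Anion [Sc…]: ligand charges -4, Sc(III) ⇒ ion charge 1−.
One 2+ cation requires 2 of the 1− anion.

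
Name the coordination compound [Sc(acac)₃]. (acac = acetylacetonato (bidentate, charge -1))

tris(acetylacetonato)scandium(III)

There is no counter-ion, so the complex is neutral overall.
Ligand charges: 3×acetylacetonato (-1 each); total -3. So Sc + (-3) = 0, giving Sc = +3.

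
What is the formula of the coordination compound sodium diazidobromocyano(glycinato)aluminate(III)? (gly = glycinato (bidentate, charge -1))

Na2[AlBr(CN)(gly)(N3)2]

Ligands: 1 cyano (CN, -1), 2 azido (N3, -1), 1 glycinato (gly, -1), 1 bromo (Br, -1). Ligand charge sum = -5.
Charge balance with sodium (+1) requires 1 complex ion per 2 sodium.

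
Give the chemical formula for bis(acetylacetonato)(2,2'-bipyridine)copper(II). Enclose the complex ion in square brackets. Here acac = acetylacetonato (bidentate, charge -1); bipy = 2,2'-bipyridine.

[Cu(acac)2(bipy)]

Ligands: 2 acetylacetonato (acac, -1), 1 2,2'-bipyridine (bipy, neutral). Ligand charge sum = -2.
With Cu in oxidation state +2, the complex ion is [Cu...].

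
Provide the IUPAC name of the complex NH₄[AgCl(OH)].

ammonium chlorohydroxoargentate(I)

The 1 ammonium counter-ion carries a total charge of +1, so each complex ion is 1−.
Ligand charges: 1×chloro (-1 each), 1×hydroxo (-1 each); total -2. So Ag + (-2) = 1−, giving Ag = +1.
Ligands are named alphabetically: chloro before hydroxo.
The complex ion is anionic, so silver takes the -ate form argentate(I).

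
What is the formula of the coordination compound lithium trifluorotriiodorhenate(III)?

Ligands: 3 fluoro (F, -1), 3 iodo (I, -1). Ligand charge sum = -6.
Charge balance with lithium (+1) requires 1 complex ion per 3 lithium.

Li3[ReF3I3]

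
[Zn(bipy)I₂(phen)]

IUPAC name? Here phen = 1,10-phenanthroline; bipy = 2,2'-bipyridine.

(2,2'-bipyridine)diiodo(1,10-phenanthroline)zinc(II)

There is no counter-ion, so the complex is neutral overall.
Ligand charges: 1×1,10-phenanthroline (neutral), 1×2,2'-bipyridine (neutral), 2×iodo (-1 each); total -2. So Zn + (-2) = 0, giving Zn = +2.
Ligands are named alphabetically: bipyridine before iodo before phenanthroline.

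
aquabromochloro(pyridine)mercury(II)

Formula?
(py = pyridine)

Ligands: 1 bromo (Br, -1), 1 chloro (Cl, -1), 1 pyridine (py, neutral), 1 aqua (H2O, neutral). Ligand charge sum = -2.
With Hg in oxidation state +2, the complex ion is [Hg...].

[HgBrCl(H2O)(py)]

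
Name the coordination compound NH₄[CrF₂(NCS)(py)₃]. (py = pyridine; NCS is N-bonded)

ammonium difluoroisothiocyanatotris(pyridine)chromate(II)

The 1 ammonium counter-ion carries a total charge of +1, so each complex ion is 1−.
Ligand charges: 3×pyridine (neutral), 1×isothiocyanato (-1 each), 2×fluoro (-1 each); total -3. So Cr + (-3) = 1−, giving Cr = +2.
The complex ion is anionic, so chromium takes the -ate form chromate(II).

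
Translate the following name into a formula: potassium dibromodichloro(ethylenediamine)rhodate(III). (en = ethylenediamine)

Ligands: 2 bromo (Br, -1), 2 chloro (Cl, -1), 1 ethylenediamine (en, neutral). Ligand charge sum = -4.
With Rh in oxidation state +3, the complex ion is [Rh...]^1−.
Charge balance with potassium (+1) requires 1 complex ion per 1 potassium.

K[RhBr2Cl2(en)]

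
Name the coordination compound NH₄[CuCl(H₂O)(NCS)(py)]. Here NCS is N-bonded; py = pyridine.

The 1 ammonium counter-ion carries a total charge of +1, so each complex ion is 1−.
Ligand charges: 1×isothiocyanato (-1 each), 1×chloro (-1 each), 1×aqua (neutral), 1×pyridine (neutral); total -2. So Cu + (-2) = 1−, giving Cu = +1.
The complex ion is anionic, so copper takes the -ate form cuprate(I).

ammonium aquachloroisothiocyanato(pyridine)cuprate(I)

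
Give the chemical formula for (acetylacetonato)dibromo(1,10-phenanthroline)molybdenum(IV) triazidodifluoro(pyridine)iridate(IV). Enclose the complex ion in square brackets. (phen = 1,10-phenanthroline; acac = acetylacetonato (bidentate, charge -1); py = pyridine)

Cation [Mo…]: ligand charges -3, Mo(IV) ⇒ ion charge 1+.
Anion [Ir…]: ligand charges -5, Ir(IV) ⇒ ion charge 1−.

[Mo(acac)Br2(phen)][IrF2(N3)3(py)]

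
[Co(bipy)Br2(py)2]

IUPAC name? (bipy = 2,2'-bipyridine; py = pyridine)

(2,2'-bipyridine)dibromobis(pyridine)cobalt(II)

There is no counter-ion, so the complex is neutral overall.
Ligand charges: 1×2,2'-bipyridine (neutral), 2×bromo (-1 each), 2×pyridine (neutral); total -2. So Co + (-2) = 0, giving Co = +2.
Ligands are named alphabetically: bipyridine before bromo before pyridine.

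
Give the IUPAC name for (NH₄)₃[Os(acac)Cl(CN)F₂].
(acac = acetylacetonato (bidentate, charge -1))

ammonium (acetylacetonato)chlorocyanodifluoroosmate(II)

The 3 ammonium counter-ions carry a total charge of +3, so each complex ion is 3−.
Ligand charges: 2×fluoro (-1 each), 1×acetylacetonato (-1 each), 1×chloro (-1 each), 1×cyano (-1 each); total -5. So Os + (-5) = 3−, giving Os = +2.
The complex ion is anionic, so osmium takes the -ate form osmate(II).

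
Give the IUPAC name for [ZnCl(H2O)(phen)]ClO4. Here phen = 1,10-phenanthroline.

The 1 perchlorate counter-ion carries a total charge of -1, so each complex ion is 1+.
Ligand charges: 1×chloro (-1 each), 1×aqua (neutral), 1×1,10-phenanthroline (neutral); total -1. So Zn + (-1) = 1+, giving Zn = +2.
Ligands are named alphabetically: aqua before chloro before phenanthroline.

aquachloro(1,10-phenanthroline)zinc(II) perchlorate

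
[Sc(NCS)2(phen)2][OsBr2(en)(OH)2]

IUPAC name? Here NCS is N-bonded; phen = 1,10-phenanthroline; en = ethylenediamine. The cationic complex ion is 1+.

Both ions are complex: the cation is named first with the plain metal name, the anion second with the -ate form; each ion's ligands are alphabetised independently.
The complex cation is given as 1+; its ligand charges sum to -2, so Sc = +3.
A 1:1 salt means the anion carries the equal and opposite charge, 1−.
Anion: ligand charges sum to -4; for the ion to be 1−, Os = +3.

diisothiocyanatobis(1,10-phenanthroline)scandium(III) dibromo(ethylenediamine)dihydroxoosmate(III)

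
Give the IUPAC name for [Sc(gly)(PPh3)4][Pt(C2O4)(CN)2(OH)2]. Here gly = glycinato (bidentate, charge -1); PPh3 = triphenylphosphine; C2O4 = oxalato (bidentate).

Scandium is always +3 in its complexes; the cation's ligand charges sum to -1, so the complex cation is 2+.
A 1:1 salt means the anion carries the equal and opposite charge, 2−.
Anion: ligand charges sum to -6; for the ion to be 2−, Pt = +4.

(glycinato)tetrakis(triphenylphosphine)scandium(III) dicyanodihydroxooxalatoplatinate(IV)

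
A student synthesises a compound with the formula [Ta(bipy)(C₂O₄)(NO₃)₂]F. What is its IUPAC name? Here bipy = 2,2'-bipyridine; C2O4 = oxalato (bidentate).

The 1 fluoride counter-ion carries a total charge of -1, so each complex ion is 1+.
Ligand charges: 2×nitrato (-1 each), 1×2,2'-bipyridine (neutral), 1×oxalato (-2 each); total -4. So Ta + (-4) = 1+, giving Ta = +5.
Ligands are named alphabetically: bipyridine before nitrato before oxalato.

(2,2'-bipyridine)dinitratooxalatotantalum(V) fluoride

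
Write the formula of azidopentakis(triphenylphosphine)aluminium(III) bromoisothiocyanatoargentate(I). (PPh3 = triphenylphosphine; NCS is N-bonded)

Cation [Al…]: ligand charges -1, Al(III) ⇒ ion charge 2+.
Anion [Ag…]: ligand charges -2, Ag(I) ⇒ ion charge 1−.

[Al(N3)(PPh3)5][AgBr(NCS)]2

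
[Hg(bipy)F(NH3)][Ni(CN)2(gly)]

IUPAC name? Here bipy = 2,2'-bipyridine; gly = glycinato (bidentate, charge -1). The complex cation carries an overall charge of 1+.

ammine(2,2'-bipyridine)fluoromercury(II) dicyano(glycinato)nickelate(II)

The complex cation is given as 1+; its ligand charges sum to -1, so Hg = +2.
A 1:1 salt means the anion carries the equal and opposite charge, 1−.
Anion: ligand charges sum to -3; for the ion to be 1−, Ni = +2.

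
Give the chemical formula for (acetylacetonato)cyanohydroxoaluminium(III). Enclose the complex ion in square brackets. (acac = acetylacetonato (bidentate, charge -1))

[Al(acac)(CN)(OH)]

Ligands: 1 hydroxo (OH, -1), 1 cyano (CN, -1), 1 acetylacetonato (acac, -1). Ligand charge sum = -3.
With Al in oxidation state +3, the complex ion is [Al...].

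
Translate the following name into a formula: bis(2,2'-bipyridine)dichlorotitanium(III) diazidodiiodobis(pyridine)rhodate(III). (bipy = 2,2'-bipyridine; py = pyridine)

[Ti(bipy)2Cl2][RhI2(N3)2(py)2]

Cation [Ti…]: ligand charges -2, Ti(III) ⇒ ion charge 1+.
Anion [Rh…]: ligand charges -4, Rh(III) ⇒ ion charge 1−.
One 1+ cation balances one 1− anion.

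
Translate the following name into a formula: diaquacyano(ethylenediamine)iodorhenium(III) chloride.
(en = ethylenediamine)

Ligands: 2 aqua (H2O, neutral), 1 iodo (I, -1), 1 cyano (CN, -1), 1 ethylenediamine (en, neutral). Ligand charge sum = -2.
With Re in oxidation state +3, the complex ion is [Re...]^1+.
Charge balance with chloride (-1) requires 1 complex ion per 1 chloride.

[Re(CN)(en)(H2O)2I]Cl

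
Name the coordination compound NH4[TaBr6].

ammonium hexabromotantalate(V)

The 1 ammonium counter-ion carries a total charge of +1, so each complex ion is 1−.
Ligand charges: 6×bromo (-1 each); total -6. So Ta + (-6) = 1−, giving Ta = +5.
The complex ion is anionic, so tantalum takes the -ate form tantalate(V).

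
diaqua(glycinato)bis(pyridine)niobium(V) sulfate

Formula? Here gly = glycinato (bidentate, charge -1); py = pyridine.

[Nb(gly)(H2O)2(py)2](SO4)2

Ligands: 1 glycinato (gly, -1), 2 pyridine (py, neutral), 2 aqua (H2O, neutral). Ligand charge sum = -1.
Charge balance with sulfate (-2) requires 1 complex ion per 2 sulfate.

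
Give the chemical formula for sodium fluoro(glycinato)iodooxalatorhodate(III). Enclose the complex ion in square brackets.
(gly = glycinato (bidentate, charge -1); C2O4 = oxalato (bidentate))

Ligands: 1 iodo (I, -1), 1 fluoro (F, -1), 1 glycinato (gly, -1), 1 oxalato (C2O4, -2). Ligand charge sum = -5.
Charge balance with sodium (+1) requires 1 complex ion per 2 sodium.

Na2[Rh(C2O4)F(gly)I]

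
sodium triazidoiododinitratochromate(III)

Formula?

Ligands: 1 iodo (I, -1), 3 azido (N3, -1), 2 nitrato (NO3, -1). Ligand charge sum = -6.
Charge balance with sodium (+1) requires 1 complex ion per 3 sodium.

Na3[CrI(N3)3(NO3)2]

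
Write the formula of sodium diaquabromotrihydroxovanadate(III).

Ligands: 3 hydroxo (OH, -1), 1 bromo (Br, -1), 2 aqua (H2O, neutral). Ligand charge sum = -4.
With V in oxidation state +3, the complex ion is [V...]^1−.
Charge balance with sodium (+1) requires 1 complex ion per 1 sodium.

Na[VBr(H2O)2(OH)3]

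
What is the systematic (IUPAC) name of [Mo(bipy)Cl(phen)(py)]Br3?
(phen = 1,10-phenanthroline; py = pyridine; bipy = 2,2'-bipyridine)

(2,2'-bipyridine)chloro(1,10-phenanthroline)(pyridine)molybdenum(IV) bromide

The 3 bromide counter-ions carry a total charge of -3, so each complex ion is 3+.
Ligand charges: 1×1,10-phenanthroline (neutral), 1×pyridine (neutral), 1×2,2'-bipyridine (neutral), 1×chloro (-1 each); total -1. So Mo + (-1) = 3+, giving Mo = +4.
Ligands are named alphabetically: bipyridine before chloro before phenanthroline before pyridine.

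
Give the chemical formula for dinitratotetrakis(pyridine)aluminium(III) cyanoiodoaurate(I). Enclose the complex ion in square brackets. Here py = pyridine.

[Al(NO3)2(py)4][Au(CN)I]

Cation [Al…]: ligand charges -2, Al(III) ⇒ ion charge 1+.
Anion [Au…]: ligand charges -2, Au(I) ⇒ ion charge 1−.
One 1+ cation balances one 1− anion.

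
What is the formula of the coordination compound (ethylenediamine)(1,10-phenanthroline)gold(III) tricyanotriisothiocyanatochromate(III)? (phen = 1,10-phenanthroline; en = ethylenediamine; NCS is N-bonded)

Cation [Au…]: ligand charges 0, Au(III) ⇒ ion charge 3+.
Anion [Cr…]: ligand charges -6, Cr(III) ⇒ ion charge 3−.
One 3+ cation balances one 3− anion.

[Au(en)(phen)][Cr(CN)3(NCS)3]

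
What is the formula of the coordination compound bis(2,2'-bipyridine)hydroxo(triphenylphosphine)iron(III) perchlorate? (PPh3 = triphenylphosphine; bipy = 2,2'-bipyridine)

[Fe(bipy)2(OH)(PPh3)](ClO4)2

Ligands: 1 triphenylphosphine (PPh3, neutral), 1 hydroxo (OH, -1), 2 2,2'-bipyridine (bipy, neutral). Ligand charge sum = -1.
With Fe in oxidation state +3, the complex ion is [Fe...]^2+.
Charge balance with perchlorate (-1) requires 1 complex ion per 2 perchlorate.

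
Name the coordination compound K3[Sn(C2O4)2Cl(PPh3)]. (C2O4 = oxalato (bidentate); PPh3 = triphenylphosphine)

The 3 potassium counter-ions carry a total charge of +3, so each complex ion is 3−.
Ligand charges: 2×oxalato (-2 each), 1×chloro (-1 each), 1×triphenylphosphine (neutral); total -5. So Sn + (-5) = 3−, giving Sn = +2.
Ligands are named alphabetically: chloro before oxalato before triphenylphosphine.
The complex ion is anionic, so tin takes the -ate form stannate(II).

potassium chlorodioxalato(triphenylphosphine)stannate(II)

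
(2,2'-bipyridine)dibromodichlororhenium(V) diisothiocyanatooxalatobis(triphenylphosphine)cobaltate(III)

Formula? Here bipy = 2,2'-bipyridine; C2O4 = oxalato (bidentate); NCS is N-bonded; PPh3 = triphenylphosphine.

[Re(bipy)Br2Cl2][Co(C2O4)(NCS)2(PPh3)2]

Cation [Re…]: ligand charges -4, Re(V) ⇒ ion charge 1+.
Anion [Co…]: ligand charges -4, Co(III) ⇒ ion charge 1−.
One 1+ cation balances one 1− anion.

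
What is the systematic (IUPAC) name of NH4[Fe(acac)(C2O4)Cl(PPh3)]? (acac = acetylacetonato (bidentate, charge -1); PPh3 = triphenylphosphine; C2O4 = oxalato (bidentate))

The 1 ammonium counter-ion carries a total charge of +1, so each complex ion is 1−.
Ligand charges: 1×acetylacetonato (-1 each), 1×triphenylphosphine (neutral), 1×chloro (-1 each), 1×oxalato (-2 each); total -4. So Fe + (-4) = 1−, giving Fe = +3.
Ligands are named alphabetically: acetylacetonato before chloro before oxalato before triphenylphosphine.
The complex ion is anionic, so iron takes the -ate form ferrate(III).

ammonium (acetylacetonato)chlorooxalato(triphenylphosphine)ferrate(III)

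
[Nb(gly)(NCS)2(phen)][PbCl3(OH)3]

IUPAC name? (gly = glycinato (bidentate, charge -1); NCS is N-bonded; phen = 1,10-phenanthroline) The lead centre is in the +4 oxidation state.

(glycinato)diisothiocyanato(1,10-phenanthroline)niobium(V) trichlorotrihydroxoplumbate(IV)

Pb is given as +4; the anion's ligand charges sum to -6, so the complex anion is 2−.
A 1:1 salt means the cation carries the equal and opposite charge, 2+.
Cation: ligand charges sum to -3; for the ion to be 2+, Nb = +5.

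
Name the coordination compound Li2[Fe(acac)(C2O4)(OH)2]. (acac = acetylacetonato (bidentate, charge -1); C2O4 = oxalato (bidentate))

The 2 lithium counter-ions carry a total charge of +2, so each complex ion is 2−.
Ligand charges: 1×acetylacetonato (-1 each), 1×oxalato (-2 each), 2×hydroxo (-1 each); total -5. So Fe + (-5) = 2−, giving Fe = +3.
Ligands are named alphabetically: acetylacetonato before hydroxo before oxalato.
The complex ion is anionic, so iron takes the -ate form ferrate(III).

lithium (acetylacetonato)dihydroxooxalatoferrate(III)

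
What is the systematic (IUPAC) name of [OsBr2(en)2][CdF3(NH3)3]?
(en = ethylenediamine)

Both ions are complex: the cation is named first with the plain metal name, the anion second with the -ate form; each ion's ligands are alphabetised independently.
Cadmium is always +2 in its complexes; the anion's ligand charges sum to -3, so the complex anion is 1−.
A 1:1 salt means the cation carries the equal and opposite charge, 1+.
Cation: ligand charges sum to -2; for the ion to be 1+, Os = +3.

dibromobis(ethylenediamine)osmium(III) triamminetrifluorocadmate(II)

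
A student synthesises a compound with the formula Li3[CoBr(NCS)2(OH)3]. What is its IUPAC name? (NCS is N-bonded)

lithium bromotrihydroxodiisothiocyanatocobaltate(III)

The 3 lithium counter-ions carry a total charge of +3, so each complex ion is 3−.
Ligand charges: 2×isothiocyanato (-1 each), 1×bromo (-1 each), 3×hydroxo (-1 each); total -6. So Co + (-6) = 3−, giving Co = +3.
The complex ion is anionic, so cobalt takes the -ate form cobaltate(III).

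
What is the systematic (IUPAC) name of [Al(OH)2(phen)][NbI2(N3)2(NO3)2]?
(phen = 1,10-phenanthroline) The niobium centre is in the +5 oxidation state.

dihydroxo(1,10-phenanthroline)aluminium(III) diazidodiiododinitratoniobate(V)

Both ions are complex: the cation is named first with the plain metal name, the anion second with the -ate form; each ion's ligands are alphabetised independently.
Nb is given as +5; the anion's ligand charges sum to -6, so the complex anion is 1−.
A 1:1 salt means the cation carries the equal and opposite charge, 1+.
Cation: ligand charges sum to -2; for the ion to be 1+, Al = +3.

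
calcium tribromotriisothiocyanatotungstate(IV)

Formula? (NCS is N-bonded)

Ligands: 3 bromo (Br, -1), 3 isothiocyanato (NCS, -1). Ligand charge sum = -6.
Charge balance with calcium (+2) requires 1 complex ion per 1 calcium.

Ca[WBr3(NCS)3]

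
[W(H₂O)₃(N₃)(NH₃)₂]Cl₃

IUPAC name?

The 3 chloride counter-ions carry a total charge of -3, so each complex ion is 3+.
Ligand charges: 2×ammine (neutral), 1×azido (-1 each), 3×aqua (neutral); total -1. So W + (-1) = 3+, giving W = +4.
Ligands are named alphabetically: ammine before aqua before azido.

diamminetriaquaazidotungsten(IV) chloride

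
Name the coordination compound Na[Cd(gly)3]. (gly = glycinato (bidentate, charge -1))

sodium tris(glycinato)cadmate(II)

The 1 sodium counter-ion carries a total charge of +1, so each complex ion is 1−.
Ligand charges: 3×glycinato (-1 each); total -3. So Cd + (-3) = 1−, giving Cd = +2.
The complex ion is anionic, so cadmium takes the -ate form cadmate(II).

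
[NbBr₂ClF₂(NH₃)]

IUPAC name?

amminedibromochlorodifluoroniobium(V)

There is no counter-ion, so the complex is neutral overall.
Ligand charges: 2×fluoro (-1 each), 2×bromo (-1 each), 1×chloro (-1 each), 1×ammine (neutral); total -5. So Nb + (-5) = 0, giving Nb = +5.
Ligands are named alphabetically: ammine before bromo before chloro before fluoro.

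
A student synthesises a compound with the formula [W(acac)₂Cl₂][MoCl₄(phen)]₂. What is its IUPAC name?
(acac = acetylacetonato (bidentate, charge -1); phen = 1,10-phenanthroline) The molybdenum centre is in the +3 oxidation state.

bis(acetylacetonato)dichlorotungsten(VI) tetrachloro(1,10-phenanthroline)molybdate(III)

Both ions are complex: the cation is named first with the plain metal name, the anion second with the -ate form; each ion's ligands are alphabetised independently.
Mo is given as +3; the anion's ligand charges sum to -4, so the complex anion is 1−.
With 2 anions per cation, the cation must be 2×1 = 2+.
Cation: ligand charges sum to -4; for the ion to be 2+, W = +6.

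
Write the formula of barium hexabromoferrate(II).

Ba2[FeBr6]

Ligands: 6 bromo (Br, -1). Ligand charge sum = -6.
With Fe in oxidation state +2, the complex ion is [Fe...]^4−.
Charge balance with barium (+2) requires 1 complex ion per 2 barium.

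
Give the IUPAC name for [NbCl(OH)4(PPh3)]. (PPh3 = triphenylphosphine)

There is no counter-ion, so the complex is neutral overall.
Ligand charges: 4×hydroxo (-1 each), 1×chloro (-1 each), 1×triphenylphosphine (neutral); total -5. So Nb + (-5) = 0, giving Nb = +5.
Ligands are named alphabetically: chloro before hydroxo before triphenylphosphine.

chlorotetrahydroxo(triphenylphosphine)niobium(V)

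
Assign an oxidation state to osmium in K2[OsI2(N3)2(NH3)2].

+2

2 potassium outside the brackets (+1 each) → the complex ion is 2−.
Ligand charges: 2×I = -2; 2×N3 = -2; 2×NH3 neutral; sum -4.
Os + (-4) = 2− ⇒ Os is +2.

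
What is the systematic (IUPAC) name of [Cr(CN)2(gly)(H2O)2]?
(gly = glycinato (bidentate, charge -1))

There is no counter-ion, so the complex is neutral overall.
Ligand charges: 2×cyano (-1 each), 2×aqua (neutral), 1×glycinato (-1 each); total -3. So Cr + (-3) = 0, giving Cr = +3.
Ligands are named alphabetically: aqua before cyano before glycinato.

diaquadicyano(glycinato)chromium(III)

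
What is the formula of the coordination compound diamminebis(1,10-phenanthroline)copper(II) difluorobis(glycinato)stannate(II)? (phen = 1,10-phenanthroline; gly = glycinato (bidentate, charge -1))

Cation [Cu…]: ligand charges 0, Cu(II) ⇒ ion charge 2+.
Anion [Sn…]: ligand charges -4, Sn(II) ⇒ ion charge 2−.

[Cu(NH3)2(phen)2][SnF2(gly)2]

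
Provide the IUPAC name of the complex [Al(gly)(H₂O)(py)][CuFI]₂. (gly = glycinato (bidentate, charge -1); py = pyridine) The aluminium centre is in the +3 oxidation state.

Both ions are complex: the cation is named first with the plain metal name, the anion second with the -ate form; each ion's ligands are alphabetised independently.
Al is given as +3; the cation's ligand charges sum to -1, so the complex cation is 2+.
With 2 anions per cation, each anion must be 2/2 = 1−.
Anion: ligand charges sum to -2; for the ion to be 1−, Cu = +1.

aqua(glycinato)(pyridine)aluminium(III) fluoroiodocuprate(I)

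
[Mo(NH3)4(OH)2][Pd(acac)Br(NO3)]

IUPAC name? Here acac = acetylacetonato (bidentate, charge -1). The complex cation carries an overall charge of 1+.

tetraamminedihydroxomolybdenum(III) (acetylacetonato)bromonitratopalladate(II)

Both ions are complex: the cation is named first with the plain metal name, the anion second with the -ate form; each ion's ligands are alphabetised independently.
The complex cation is given as 1+; its ligand charges sum to -2, so Mo = +3.
A 1:1 salt means the anion carries the equal and opposite charge, 1−.
Anion: ligand charges sum to -3; for the ion to be 1−, Pd = +2.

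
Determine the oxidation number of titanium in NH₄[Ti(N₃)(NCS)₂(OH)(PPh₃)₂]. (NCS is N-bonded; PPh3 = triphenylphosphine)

+3

1 ammonium outside the brackets (+1 each) → the complex ion is 1−.
Ligand charges: 2×NCS = -2; 1×OH = -1; 2×PPh3 neutral; 1×N3 = -1; sum -4.
Ti + (-4) = 1− ⇒ Ti is +3.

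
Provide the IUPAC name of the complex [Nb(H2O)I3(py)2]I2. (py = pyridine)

The 2 iodide counter-ions carry a total charge of -2, so each complex ion is 2+.
Ligand charges: 3×iodo (-1 each), 1×aqua (neutral), 2×pyridine (neutral); total -3. So Nb + (-3) = 2+, giving Nb = +5.
Ligands are named alphabetically: aqua before iodo before pyridine.

aquatriiodobis(pyridine)niobium(V) iodide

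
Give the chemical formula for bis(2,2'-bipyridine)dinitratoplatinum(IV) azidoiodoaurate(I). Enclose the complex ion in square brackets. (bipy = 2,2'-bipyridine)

[Pt(bipy)2(NO3)2][AuI(N3)]2

Cation [Pt…]: ligand charges -2, Pt(IV) ⇒ ion charge 2+.
Anion [Au…]: ligand charges -2, Au(I) ⇒ ion charge 1−.
One 2+ cation requires 2 of the 1− anion.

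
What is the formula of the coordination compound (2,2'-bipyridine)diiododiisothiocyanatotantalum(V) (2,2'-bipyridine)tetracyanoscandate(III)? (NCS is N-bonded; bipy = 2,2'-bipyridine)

[Ta(bipy)I2(NCS)2][Sc(bipy)(CN)4]

Cation [Ta…]: ligand charges -4, Ta(V) ⇒ ion charge 1+.
Anion [Sc…]: ligand charges -4, Sc(III) ⇒ ion charge 1−.
One 1+ cation balances one 1− anion.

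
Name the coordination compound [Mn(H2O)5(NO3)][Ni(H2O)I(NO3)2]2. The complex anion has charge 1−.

pentaaquanitratomanganese(III) aquaiododinitratonickelate(II)

The complex anion is given as 1−; its ligand charges sum to -3, so Ni = +2.
With 2 anions per cation, the cation must be 2×1 = 2+.
Cation: ligand charges sum to -1; for the ion to be 2+, Mn = +3.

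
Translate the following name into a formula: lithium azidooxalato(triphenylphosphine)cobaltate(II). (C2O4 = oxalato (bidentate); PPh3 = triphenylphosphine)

Li[Co(C2O4)(N3)(PPh3)]

Ligands: 1 oxalato (C2O4, -2), 1 triphenylphosphine (PPh3, neutral), 1 azido (N3, -1). Ligand charge sum = -3.
With Co in oxidation state +2, the complex ion is [Co...]^1−.
Charge balance with lithium (+1) requires 1 complex ion per 1 lithium.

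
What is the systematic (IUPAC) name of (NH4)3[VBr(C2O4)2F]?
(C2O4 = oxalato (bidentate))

The 3 ammonium counter-ions carry a total charge of +3, so each complex ion is 3−.
Ligand charges: 2×oxalato (-2 each), 1×bromo (-1 each), 1×fluoro (-1 each); total -6. So V + (-6) = 3−, giving V = +3.
Ligands are named alphabetically: bromo before fluoro before oxalato.
The complex ion is anionic, so vanadium takes the -ate form vanadate(III).

ammonium bromofluorodioxalatovanadate(III)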